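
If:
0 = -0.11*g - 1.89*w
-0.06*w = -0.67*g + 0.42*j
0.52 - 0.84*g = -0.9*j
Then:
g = -0.86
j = -1.38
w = 0.05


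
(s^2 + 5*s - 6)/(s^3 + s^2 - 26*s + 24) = 1/(s - 4)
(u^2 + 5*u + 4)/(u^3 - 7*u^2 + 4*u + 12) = (u + 4)/(u^2 - 8*u + 12)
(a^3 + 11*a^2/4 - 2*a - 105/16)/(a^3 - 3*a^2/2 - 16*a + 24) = (8*a^2 + 34*a + 35)/(8*(a^2 - 16))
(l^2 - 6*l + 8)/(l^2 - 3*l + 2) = (l - 4)/(l - 1)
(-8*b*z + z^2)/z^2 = (-8*b + z)/z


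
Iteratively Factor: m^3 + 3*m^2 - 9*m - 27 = (m + 3)*(m^2 - 9) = (m - 3)*(m + 3)*(m + 3)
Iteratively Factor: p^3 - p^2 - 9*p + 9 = (p - 1)*(p^2 - 9) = (p - 1)*(p + 3)*(p - 3)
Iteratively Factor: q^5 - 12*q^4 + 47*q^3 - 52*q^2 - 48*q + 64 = (q - 4)*(q^4 - 8*q^3 + 15*q^2 + 8*q - 16) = (q - 4)^2*(q^3 - 4*q^2 - q + 4) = (q - 4)^3*(q^2 - 1) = (q - 4)^3*(q - 1)*(q + 1)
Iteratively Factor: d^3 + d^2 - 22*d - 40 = (d + 4)*(d^2 - 3*d - 10) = (d + 2)*(d + 4)*(d - 5)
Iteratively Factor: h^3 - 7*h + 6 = (h + 3)*(h^2 - 3*h + 2) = (h - 1)*(h + 3)*(h - 2)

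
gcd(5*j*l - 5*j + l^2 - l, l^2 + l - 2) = l - 1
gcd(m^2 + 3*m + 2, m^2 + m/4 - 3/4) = m + 1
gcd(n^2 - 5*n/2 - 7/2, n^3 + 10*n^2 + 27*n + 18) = n + 1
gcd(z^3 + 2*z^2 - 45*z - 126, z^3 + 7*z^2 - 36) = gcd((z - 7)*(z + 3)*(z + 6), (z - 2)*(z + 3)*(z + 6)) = z^2 + 9*z + 18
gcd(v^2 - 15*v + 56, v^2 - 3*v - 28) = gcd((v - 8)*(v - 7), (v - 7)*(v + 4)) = v - 7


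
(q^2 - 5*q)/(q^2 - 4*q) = (q - 5)/(q - 4)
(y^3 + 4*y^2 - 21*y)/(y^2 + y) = (y^2 + 4*y - 21)/(y + 1)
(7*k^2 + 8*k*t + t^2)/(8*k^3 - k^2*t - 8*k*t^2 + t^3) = (7*k + t)/(8*k^2 - 9*k*t + t^2)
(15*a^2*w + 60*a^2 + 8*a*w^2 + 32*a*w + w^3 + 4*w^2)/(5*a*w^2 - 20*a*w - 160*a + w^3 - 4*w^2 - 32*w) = (3*a + w)/(w - 8)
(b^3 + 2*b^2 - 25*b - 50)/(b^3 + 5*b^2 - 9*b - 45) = (b^2 - 3*b - 10)/(b^2 - 9)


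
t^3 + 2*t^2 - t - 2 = (t - 1)*(t + 1)*(t + 2)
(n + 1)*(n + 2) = n^2 + 3*n + 2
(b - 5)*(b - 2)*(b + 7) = b^3 - 39*b + 70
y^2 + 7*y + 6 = (y + 1)*(y + 6)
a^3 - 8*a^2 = a^2*(a - 8)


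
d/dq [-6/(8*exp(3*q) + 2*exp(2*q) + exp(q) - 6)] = (144*exp(2*q) + 24*exp(q) + 6)*exp(q)/(8*exp(3*q) + 2*exp(2*q) + exp(q) - 6)^2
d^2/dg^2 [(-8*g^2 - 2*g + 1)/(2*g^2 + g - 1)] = 2*(8*g^3 - 36*g^2 - 6*g - 7)/(8*g^6 + 12*g^5 - 6*g^4 - 11*g^3 + 3*g^2 + 3*g - 1)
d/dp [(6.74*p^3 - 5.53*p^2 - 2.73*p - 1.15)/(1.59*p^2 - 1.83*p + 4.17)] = (10.7166*p^4 - 24.6684*p^3 + 98.778*p^2 - 42.4632*p - 13.4886)/(2.5281*p^4 - 5.8194*p^3 + 16.6095*p^2 - 15.2622*p + 17.3889)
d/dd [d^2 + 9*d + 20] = 2*d + 9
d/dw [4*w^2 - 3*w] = 8*w - 3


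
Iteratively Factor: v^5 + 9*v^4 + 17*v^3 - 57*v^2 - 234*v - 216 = (v + 3)*(v^4 + 6*v^3 - v^2 - 54*v - 72) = (v + 2)*(v + 3)*(v^3 + 4*v^2 - 9*v - 36) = (v + 2)*(v + 3)^2*(v^2 + v - 12) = (v + 2)*(v + 3)^2*(v + 4)*(v - 3)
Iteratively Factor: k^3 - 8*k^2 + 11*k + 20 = (k + 1)*(k^2 - 9*k + 20) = (k - 4)*(k + 1)*(k - 5)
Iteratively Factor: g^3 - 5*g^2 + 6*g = (g - 2)*(g^2 - 3*g) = (g - 3)*(g - 2)*(g)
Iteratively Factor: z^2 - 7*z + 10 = (z - 2)*(z - 5)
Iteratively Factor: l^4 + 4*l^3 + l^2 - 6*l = (l)*(l^3 + 4*l^2 + l - 6) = l*(l - 1)*(l^2 + 5*l + 6) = l*(l - 1)*(l + 2)*(l + 3)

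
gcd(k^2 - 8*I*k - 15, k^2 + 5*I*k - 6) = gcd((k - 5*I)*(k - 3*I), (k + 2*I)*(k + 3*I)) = 1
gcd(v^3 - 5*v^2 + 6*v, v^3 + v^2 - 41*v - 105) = 1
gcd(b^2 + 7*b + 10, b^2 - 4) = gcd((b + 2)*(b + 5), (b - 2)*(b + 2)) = b + 2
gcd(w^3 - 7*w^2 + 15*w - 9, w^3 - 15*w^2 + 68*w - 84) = 1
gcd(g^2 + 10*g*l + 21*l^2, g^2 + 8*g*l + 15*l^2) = g + 3*l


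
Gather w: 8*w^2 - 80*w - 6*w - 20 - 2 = 8*w^2 - 86*w - 22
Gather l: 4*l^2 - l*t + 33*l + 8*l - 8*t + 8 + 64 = 4*l^2 + l*(41 - t) - 8*t + 72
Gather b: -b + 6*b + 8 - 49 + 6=5*b - 35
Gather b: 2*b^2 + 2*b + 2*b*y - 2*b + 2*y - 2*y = 2*b^2 + 2*b*y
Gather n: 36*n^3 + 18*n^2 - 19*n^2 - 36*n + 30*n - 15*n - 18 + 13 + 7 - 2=36*n^3 - n^2 - 21*n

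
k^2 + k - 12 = (k - 3)*(k + 4)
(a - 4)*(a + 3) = a^2 - a - 12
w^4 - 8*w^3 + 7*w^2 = w^2*(w - 7)*(w - 1)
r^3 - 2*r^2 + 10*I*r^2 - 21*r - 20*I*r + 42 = (r - 2)*(r + 3*I)*(r + 7*I)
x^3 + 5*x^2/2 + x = x*(x + 1/2)*(x + 2)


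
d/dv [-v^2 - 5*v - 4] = -2*v - 5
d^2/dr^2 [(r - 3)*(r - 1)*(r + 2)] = 6*r - 4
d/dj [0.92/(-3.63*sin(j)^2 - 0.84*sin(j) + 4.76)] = (6.6792*sin(j) + 0.7728)*cos(j)/(3.63*sin(j)^2 + 0.84*sin(j) - 4.76)^2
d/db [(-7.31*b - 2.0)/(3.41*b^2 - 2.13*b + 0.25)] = (24.9271*b^2 + 13.64*b - 6.0875)/(11.6281*b^4 - 14.5266*b^3 + 6.2419*b^2 - 1.065*b + 0.0625)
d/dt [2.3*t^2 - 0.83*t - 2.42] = 4.6*t - 0.83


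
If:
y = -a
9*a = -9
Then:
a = -1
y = 1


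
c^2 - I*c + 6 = (c - 3*I)*(c + 2*I)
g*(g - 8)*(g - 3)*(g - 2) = g^4 - 13*g^3 + 46*g^2 - 48*g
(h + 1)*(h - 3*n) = h^2 - 3*h*n + h - 3*n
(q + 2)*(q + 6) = q^2 + 8*q + 12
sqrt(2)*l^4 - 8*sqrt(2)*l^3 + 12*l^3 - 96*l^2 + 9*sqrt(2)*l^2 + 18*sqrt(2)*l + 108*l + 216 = (l - 6)*(l - 3)*(l + 6*sqrt(2))*(sqrt(2)*l + sqrt(2))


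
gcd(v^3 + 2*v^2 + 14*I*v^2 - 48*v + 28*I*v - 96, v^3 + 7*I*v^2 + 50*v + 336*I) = v^2 + 14*I*v - 48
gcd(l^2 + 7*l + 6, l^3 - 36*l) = l + 6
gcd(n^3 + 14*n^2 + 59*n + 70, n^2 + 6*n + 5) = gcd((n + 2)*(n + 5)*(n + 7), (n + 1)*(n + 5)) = n + 5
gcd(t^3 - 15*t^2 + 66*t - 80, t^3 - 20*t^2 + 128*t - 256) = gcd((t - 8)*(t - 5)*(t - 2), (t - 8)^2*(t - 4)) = t - 8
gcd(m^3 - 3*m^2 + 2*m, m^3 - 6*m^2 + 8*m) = m^2 - 2*m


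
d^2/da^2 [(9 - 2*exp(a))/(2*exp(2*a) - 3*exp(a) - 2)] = (-8*exp(4*a) + 132*exp(3*a) - 210*exp(2*a) + 237*exp(a) - 62)*exp(a)/(8*exp(6*a) - 36*exp(5*a) + 30*exp(4*a) + 45*exp(3*a) - 30*exp(2*a) - 36*exp(a) - 8)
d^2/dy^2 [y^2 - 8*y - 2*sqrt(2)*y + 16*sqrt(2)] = 2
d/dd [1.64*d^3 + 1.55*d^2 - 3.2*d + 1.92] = 4.92*d^2 + 3.1*d - 3.2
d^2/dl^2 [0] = 0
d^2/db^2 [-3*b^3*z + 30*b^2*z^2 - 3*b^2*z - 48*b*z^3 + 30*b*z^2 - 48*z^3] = 6*z*(-3*b + 10*z - 1)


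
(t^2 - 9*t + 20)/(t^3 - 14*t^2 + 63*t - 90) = (t - 4)/(t^2 - 9*t + 18)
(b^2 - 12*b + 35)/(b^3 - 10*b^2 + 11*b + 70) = 1/(b + 2)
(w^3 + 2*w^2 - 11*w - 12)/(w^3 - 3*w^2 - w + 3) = (w + 4)/(w - 1)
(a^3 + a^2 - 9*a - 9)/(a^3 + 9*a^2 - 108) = (a^2 + 4*a + 3)/(a^2 + 12*a + 36)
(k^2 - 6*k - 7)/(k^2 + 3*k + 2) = (k - 7)/(k + 2)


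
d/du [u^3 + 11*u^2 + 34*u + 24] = 3*u^2 + 22*u + 34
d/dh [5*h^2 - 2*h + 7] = 10*h - 2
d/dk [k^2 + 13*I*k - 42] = 2*k + 13*I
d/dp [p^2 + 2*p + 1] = 2*p + 2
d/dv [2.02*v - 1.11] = 2.02000000000000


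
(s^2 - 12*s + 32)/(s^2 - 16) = (s - 8)/(s + 4)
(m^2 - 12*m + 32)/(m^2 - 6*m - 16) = (m - 4)/(m + 2)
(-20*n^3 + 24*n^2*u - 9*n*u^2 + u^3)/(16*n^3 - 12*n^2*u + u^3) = (-5*n + u)/(4*n + u)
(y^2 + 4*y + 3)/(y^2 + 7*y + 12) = (y + 1)/(y + 4)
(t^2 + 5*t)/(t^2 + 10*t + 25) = t/(t + 5)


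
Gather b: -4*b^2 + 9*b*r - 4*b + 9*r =-4*b^2 + b*(9*r - 4) + 9*r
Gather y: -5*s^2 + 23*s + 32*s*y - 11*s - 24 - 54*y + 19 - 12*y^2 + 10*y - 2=-5*s^2 + 12*s - 12*y^2 + y*(32*s - 44) - 7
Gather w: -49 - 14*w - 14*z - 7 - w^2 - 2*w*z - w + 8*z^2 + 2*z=-w^2 + w*(-2*z - 15) + 8*z^2 - 12*z - 56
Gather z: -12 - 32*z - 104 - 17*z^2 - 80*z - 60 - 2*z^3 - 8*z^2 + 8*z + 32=-2*z^3 - 25*z^2 - 104*z - 144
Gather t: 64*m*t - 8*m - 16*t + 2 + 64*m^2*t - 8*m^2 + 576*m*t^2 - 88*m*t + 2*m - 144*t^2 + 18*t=-8*m^2 - 6*m + t^2*(576*m - 144) + t*(64*m^2 - 24*m + 2) + 2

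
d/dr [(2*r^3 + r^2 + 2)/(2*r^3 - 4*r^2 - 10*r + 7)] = 10*(-r^4 - 4*r^3 + 2*r^2 + 3*r + 2)/(4*r^6 - 16*r^5 - 24*r^4 + 108*r^3 + 44*r^2 - 140*r + 49)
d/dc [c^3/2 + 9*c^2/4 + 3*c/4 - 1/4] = 3*c^2/2 + 9*c/2 + 3/4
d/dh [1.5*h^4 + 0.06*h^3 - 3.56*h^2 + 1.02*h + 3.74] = 6.0*h^3 + 0.18*h^2 - 7.12*h + 1.02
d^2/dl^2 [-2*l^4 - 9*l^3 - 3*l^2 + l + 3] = -24*l^2 - 54*l - 6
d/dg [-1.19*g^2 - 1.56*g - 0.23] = -2.38*g - 1.56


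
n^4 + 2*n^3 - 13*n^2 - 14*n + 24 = (n - 3)*(n - 1)*(n + 2)*(n + 4)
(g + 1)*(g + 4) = g^2 + 5*g + 4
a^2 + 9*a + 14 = (a + 2)*(a + 7)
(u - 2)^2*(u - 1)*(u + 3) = u^4 - 2*u^3 - 7*u^2 + 20*u - 12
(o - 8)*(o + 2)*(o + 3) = o^3 - 3*o^2 - 34*o - 48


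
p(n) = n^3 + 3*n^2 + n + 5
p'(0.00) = 1.00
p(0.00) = 5.00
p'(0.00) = 1.00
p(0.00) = 5.00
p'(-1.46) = -1.37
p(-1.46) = 6.82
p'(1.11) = 11.36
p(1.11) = 11.17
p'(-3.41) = 15.42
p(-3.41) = -3.18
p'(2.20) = 28.72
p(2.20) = 32.37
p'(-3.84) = 22.20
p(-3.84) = -11.23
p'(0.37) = 3.63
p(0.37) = 5.83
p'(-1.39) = -1.54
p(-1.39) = 6.72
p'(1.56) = 17.66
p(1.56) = 17.66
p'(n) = 3*n^2 + 6*n + 1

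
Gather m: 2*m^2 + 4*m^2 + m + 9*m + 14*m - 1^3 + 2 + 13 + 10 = 6*m^2 + 24*m + 24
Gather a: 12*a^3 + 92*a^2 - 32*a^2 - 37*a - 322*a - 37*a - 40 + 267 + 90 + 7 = 12*a^3 + 60*a^2 - 396*a + 324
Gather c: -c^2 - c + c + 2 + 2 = 4 - c^2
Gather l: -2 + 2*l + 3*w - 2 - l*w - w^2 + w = l*(2 - w) - w^2 + 4*w - 4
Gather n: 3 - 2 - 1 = 0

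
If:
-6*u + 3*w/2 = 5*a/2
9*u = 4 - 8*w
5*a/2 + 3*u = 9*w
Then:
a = -264/145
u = 20/29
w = -8/29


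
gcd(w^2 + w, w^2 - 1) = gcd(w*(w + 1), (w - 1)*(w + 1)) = w + 1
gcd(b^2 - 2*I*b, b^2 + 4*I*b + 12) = b - 2*I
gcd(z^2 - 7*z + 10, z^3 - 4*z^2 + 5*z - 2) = z - 2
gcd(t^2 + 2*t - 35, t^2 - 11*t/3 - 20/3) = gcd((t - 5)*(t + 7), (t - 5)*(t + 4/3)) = t - 5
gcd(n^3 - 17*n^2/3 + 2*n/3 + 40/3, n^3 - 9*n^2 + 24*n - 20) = n^2 - 7*n + 10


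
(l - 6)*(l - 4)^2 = l^3 - 14*l^2 + 64*l - 96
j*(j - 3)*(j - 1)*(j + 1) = j^4 - 3*j^3 - j^2 + 3*j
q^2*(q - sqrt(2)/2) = q^3 - sqrt(2)*q^2/2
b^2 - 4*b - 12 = (b - 6)*(b + 2)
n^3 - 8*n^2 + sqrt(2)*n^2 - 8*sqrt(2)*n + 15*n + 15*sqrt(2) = (n - 5)*(n - 3)*(n + sqrt(2))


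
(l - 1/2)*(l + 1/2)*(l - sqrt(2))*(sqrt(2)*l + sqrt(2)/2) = sqrt(2)*l^4 - 2*l^3 + sqrt(2)*l^3/2 - l^2 - sqrt(2)*l^2/4 - sqrt(2)*l/8 + l/2 + 1/4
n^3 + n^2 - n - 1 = (n - 1)*(n + 1)^2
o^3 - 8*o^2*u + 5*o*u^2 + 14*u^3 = (o - 7*u)*(o - 2*u)*(o + u)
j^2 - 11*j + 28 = (j - 7)*(j - 4)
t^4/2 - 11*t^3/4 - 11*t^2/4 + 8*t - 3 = (t/2 + 1)*(t - 6)*(t - 1)*(t - 1/2)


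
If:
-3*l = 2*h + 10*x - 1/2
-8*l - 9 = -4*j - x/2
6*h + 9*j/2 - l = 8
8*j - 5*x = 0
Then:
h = 8581/7920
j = 19/198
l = -1409/1320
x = 76/495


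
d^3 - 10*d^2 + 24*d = d*(d - 6)*(d - 4)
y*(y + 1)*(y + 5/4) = y^3 + 9*y^2/4 + 5*y/4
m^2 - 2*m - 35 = (m - 7)*(m + 5)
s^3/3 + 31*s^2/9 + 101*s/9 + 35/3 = (s/3 + 1)*(s + 7/3)*(s + 5)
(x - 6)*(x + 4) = x^2 - 2*x - 24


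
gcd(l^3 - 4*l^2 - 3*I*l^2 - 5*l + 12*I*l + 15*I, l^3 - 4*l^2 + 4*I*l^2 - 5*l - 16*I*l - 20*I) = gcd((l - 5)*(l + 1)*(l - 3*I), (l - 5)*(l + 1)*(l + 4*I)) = l^2 - 4*l - 5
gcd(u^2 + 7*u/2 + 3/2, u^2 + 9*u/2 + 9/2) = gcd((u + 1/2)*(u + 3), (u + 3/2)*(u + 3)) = u + 3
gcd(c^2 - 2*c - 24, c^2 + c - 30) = 1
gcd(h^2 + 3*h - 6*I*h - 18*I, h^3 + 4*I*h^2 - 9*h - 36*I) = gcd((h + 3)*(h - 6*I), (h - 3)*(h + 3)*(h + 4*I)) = h + 3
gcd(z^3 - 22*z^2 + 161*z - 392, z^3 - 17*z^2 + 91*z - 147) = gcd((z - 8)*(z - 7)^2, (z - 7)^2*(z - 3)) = z^2 - 14*z + 49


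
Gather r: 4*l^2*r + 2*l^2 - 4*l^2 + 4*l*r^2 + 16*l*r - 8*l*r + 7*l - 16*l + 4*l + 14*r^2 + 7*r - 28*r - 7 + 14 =-2*l^2 - 5*l + r^2*(4*l + 14) + r*(4*l^2 + 8*l - 21) + 7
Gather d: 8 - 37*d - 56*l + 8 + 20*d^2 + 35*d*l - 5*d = 20*d^2 + d*(35*l - 42) - 56*l + 16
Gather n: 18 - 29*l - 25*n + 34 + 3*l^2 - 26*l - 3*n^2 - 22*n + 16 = 3*l^2 - 55*l - 3*n^2 - 47*n + 68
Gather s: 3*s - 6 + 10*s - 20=13*s - 26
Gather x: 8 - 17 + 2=-7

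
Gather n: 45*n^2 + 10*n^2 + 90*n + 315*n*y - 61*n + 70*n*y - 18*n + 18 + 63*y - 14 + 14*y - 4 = 55*n^2 + n*(385*y + 11) + 77*y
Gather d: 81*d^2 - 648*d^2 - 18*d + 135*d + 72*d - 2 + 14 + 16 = -567*d^2 + 189*d + 28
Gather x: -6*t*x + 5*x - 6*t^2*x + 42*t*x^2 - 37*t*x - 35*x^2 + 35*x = x^2*(42*t - 35) + x*(-6*t^2 - 43*t + 40)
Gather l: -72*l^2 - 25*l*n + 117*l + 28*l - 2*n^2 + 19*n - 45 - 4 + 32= -72*l^2 + l*(145 - 25*n) - 2*n^2 + 19*n - 17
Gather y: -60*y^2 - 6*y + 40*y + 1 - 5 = -60*y^2 + 34*y - 4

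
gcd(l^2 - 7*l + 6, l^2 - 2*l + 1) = l - 1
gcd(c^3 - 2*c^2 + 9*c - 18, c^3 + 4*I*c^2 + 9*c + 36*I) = c^2 + 9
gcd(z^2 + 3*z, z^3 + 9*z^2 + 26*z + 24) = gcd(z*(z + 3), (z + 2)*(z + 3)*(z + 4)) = z + 3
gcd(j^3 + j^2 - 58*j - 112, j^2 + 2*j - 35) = j + 7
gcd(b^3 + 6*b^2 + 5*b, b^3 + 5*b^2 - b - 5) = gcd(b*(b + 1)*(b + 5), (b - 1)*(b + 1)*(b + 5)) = b^2 + 6*b + 5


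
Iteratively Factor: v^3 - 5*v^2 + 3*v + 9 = (v - 3)*(v^2 - 2*v - 3) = (v - 3)*(v + 1)*(v - 3)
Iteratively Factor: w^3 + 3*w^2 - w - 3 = (w + 1)*(w^2 + 2*w - 3) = (w + 1)*(w + 3)*(w - 1)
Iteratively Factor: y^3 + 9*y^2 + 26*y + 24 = (y + 2)*(y^2 + 7*y + 12) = (y + 2)*(y + 4)*(y + 3)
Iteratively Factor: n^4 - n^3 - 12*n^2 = (n)*(n^3 - n^2 - 12*n) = n^2*(n^2 - n - 12) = n^2*(n - 4)*(n + 3)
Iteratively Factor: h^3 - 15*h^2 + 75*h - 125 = (h - 5)*(h^2 - 10*h + 25) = (h - 5)^2*(h - 5)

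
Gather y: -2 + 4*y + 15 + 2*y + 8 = 6*y + 21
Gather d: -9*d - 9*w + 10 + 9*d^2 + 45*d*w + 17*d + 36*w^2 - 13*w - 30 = 9*d^2 + d*(45*w + 8) + 36*w^2 - 22*w - 20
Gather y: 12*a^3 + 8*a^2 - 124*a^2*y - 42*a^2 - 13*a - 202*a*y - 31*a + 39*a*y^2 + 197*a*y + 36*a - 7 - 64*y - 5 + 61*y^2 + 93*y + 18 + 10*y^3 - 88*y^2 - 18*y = 12*a^3 - 34*a^2 - 8*a + 10*y^3 + y^2*(39*a - 27) + y*(-124*a^2 - 5*a + 11) + 6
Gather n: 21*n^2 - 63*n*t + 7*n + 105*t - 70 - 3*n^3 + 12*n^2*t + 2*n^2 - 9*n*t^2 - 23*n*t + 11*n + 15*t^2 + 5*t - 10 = -3*n^3 + n^2*(12*t + 23) + n*(-9*t^2 - 86*t + 18) + 15*t^2 + 110*t - 80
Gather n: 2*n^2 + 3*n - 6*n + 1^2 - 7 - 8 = 2*n^2 - 3*n - 14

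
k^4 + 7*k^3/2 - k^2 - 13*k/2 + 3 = (k - 1)*(k - 1/2)*(k + 2)*(k + 3)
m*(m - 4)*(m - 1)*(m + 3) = m^4 - 2*m^3 - 11*m^2 + 12*m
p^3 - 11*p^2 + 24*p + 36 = (p - 6)^2*(p + 1)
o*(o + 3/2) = o^2 + 3*o/2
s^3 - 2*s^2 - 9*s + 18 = (s - 3)*(s - 2)*(s + 3)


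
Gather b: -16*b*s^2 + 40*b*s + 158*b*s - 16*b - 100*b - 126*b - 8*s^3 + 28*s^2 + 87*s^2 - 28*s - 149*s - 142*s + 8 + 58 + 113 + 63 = b*(-16*s^2 + 198*s - 242) - 8*s^3 + 115*s^2 - 319*s + 242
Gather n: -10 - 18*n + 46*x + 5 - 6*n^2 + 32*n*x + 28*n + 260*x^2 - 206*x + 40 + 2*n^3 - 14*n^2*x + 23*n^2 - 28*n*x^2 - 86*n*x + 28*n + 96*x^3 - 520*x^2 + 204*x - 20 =2*n^3 + n^2*(17 - 14*x) + n*(-28*x^2 - 54*x + 38) + 96*x^3 - 260*x^2 + 44*x + 15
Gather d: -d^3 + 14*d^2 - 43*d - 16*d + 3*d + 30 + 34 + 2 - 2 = -d^3 + 14*d^2 - 56*d + 64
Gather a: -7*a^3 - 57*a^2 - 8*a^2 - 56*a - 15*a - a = -7*a^3 - 65*a^2 - 72*a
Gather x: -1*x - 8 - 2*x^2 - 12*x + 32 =-2*x^2 - 13*x + 24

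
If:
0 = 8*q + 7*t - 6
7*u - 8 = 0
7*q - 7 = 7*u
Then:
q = 15/7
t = -78/49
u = 8/7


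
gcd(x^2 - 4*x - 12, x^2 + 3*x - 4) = 1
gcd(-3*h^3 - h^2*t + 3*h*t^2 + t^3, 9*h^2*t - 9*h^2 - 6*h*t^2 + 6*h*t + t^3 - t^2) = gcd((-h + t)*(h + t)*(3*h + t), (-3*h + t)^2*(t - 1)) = 1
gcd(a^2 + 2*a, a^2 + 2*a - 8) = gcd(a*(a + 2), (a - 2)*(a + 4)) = 1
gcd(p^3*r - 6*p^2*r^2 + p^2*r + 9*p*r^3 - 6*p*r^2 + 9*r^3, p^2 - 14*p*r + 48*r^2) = 1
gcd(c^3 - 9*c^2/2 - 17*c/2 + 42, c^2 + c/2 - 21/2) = 1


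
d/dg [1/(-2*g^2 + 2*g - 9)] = 2*(2*g - 1)/(2*g^2 - 2*g + 9)^2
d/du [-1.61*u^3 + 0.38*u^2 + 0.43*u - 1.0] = -4.83*u^2 + 0.76*u + 0.43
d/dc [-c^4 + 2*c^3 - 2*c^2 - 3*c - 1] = -4*c^3 + 6*c^2 - 4*c - 3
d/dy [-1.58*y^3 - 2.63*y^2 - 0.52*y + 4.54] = -4.74*y^2 - 5.26*y - 0.52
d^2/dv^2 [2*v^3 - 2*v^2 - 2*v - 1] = 12*v - 4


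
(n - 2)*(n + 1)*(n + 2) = n^3 + n^2 - 4*n - 4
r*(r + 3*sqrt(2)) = r^2 + 3*sqrt(2)*r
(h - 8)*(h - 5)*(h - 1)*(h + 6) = h^4 - 8*h^3 - 31*h^2 + 278*h - 240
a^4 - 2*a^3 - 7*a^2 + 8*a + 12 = (a - 3)*(a - 2)*(a + 1)*(a + 2)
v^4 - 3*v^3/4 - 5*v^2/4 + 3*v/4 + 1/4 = (v - 1)^2*(v + 1/4)*(v + 1)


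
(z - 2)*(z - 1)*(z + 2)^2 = z^4 + z^3 - 6*z^2 - 4*z + 8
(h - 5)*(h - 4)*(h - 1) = h^3 - 10*h^2 + 29*h - 20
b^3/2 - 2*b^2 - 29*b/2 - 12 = (b/2 + 1/2)*(b - 8)*(b + 3)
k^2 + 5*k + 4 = (k + 1)*(k + 4)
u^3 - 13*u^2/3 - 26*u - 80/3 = (u - 8)*(u + 5/3)*(u + 2)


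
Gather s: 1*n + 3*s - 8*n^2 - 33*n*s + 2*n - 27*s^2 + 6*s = -8*n^2 + 3*n - 27*s^2 + s*(9 - 33*n)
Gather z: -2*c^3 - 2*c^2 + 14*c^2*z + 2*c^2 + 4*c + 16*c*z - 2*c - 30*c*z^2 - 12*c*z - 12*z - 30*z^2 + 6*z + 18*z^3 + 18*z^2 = -2*c^3 + 2*c + 18*z^3 + z^2*(-30*c - 12) + z*(14*c^2 + 4*c - 6)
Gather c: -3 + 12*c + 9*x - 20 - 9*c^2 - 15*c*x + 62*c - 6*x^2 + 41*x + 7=-9*c^2 + c*(74 - 15*x) - 6*x^2 + 50*x - 16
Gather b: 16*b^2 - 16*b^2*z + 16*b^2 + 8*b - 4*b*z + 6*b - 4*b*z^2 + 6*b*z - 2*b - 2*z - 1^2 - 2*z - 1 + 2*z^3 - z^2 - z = b^2*(32 - 16*z) + b*(-4*z^2 + 2*z + 12) + 2*z^3 - z^2 - 5*z - 2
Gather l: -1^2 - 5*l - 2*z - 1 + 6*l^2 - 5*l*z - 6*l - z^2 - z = 6*l^2 + l*(-5*z - 11) - z^2 - 3*z - 2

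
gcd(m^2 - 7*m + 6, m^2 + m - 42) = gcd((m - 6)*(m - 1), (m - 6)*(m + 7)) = m - 6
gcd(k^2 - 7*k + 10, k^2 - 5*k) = k - 5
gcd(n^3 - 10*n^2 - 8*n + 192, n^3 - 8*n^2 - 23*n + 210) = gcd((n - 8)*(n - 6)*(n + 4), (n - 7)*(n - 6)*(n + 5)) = n - 6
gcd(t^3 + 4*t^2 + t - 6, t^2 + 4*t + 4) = t + 2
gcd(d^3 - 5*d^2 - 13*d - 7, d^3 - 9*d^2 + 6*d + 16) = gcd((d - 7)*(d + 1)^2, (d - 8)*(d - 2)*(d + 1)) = d + 1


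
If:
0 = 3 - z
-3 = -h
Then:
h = 3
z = 3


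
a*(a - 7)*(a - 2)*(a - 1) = a^4 - 10*a^3 + 23*a^2 - 14*a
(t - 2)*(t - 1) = t^2 - 3*t + 2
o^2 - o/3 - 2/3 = (o - 1)*(o + 2/3)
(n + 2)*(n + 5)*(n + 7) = n^3 + 14*n^2 + 59*n + 70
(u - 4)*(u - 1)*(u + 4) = u^3 - u^2 - 16*u + 16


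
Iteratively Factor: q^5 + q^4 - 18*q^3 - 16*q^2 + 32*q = (q - 4)*(q^4 + 5*q^3 + 2*q^2 - 8*q) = (q - 4)*(q + 4)*(q^3 + q^2 - 2*q) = q*(q - 4)*(q + 4)*(q^2 + q - 2) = q*(q - 4)*(q + 2)*(q + 4)*(q - 1)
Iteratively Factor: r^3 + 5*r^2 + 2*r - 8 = (r + 4)*(r^2 + r - 2) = (r - 1)*(r + 4)*(r + 2)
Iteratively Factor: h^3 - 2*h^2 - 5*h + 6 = (h + 2)*(h^2 - 4*h + 3) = (h - 3)*(h + 2)*(h - 1)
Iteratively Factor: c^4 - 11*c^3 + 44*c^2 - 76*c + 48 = (c - 2)*(c^3 - 9*c^2 + 26*c - 24) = (c - 4)*(c - 2)*(c^2 - 5*c + 6) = (c - 4)*(c - 3)*(c - 2)*(c - 2)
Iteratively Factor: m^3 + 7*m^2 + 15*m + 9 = (m + 3)*(m^2 + 4*m + 3) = (m + 1)*(m + 3)*(m + 3)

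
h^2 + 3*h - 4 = (h - 1)*(h + 4)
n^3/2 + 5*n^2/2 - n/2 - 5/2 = (n/2 + 1/2)*(n - 1)*(n + 5)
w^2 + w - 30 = (w - 5)*(w + 6)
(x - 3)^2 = x^2 - 6*x + 9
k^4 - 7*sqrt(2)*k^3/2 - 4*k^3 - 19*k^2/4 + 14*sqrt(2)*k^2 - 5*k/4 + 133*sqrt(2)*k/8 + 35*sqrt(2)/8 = (k - 5)*(k + 1/2)^2*(k - 7*sqrt(2)/2)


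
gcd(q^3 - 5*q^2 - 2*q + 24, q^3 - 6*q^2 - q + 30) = q^2 - q - 6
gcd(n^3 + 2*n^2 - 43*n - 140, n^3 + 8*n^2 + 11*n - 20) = n^2 + 9*n + 20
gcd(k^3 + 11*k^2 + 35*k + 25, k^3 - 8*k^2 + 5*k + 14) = k + 1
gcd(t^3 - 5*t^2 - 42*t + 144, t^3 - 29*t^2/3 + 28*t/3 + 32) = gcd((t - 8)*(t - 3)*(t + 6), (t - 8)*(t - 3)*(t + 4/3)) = t^2 - 11*t + 24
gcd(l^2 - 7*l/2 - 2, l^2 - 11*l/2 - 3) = l + 1/2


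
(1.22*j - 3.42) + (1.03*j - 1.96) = 2.25*j - 5.38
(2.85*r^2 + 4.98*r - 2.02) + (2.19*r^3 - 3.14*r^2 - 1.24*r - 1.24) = 2.19*r^3 - 0.29*r^2 + 3.74*r - 3.26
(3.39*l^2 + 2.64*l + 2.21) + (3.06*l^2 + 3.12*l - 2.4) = 6.45*l^2 + 5.76*l - 0.19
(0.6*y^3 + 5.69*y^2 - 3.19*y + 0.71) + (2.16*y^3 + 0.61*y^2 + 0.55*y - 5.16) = 2.76*y^3 + 6.3*y^2 - 2.64*y - 4.45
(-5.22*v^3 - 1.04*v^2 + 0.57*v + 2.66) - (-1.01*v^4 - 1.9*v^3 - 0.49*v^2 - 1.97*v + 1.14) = 1.01*v^4 - 3.32*v^3 - 0.55*v^2 + 2.54*v + 1.52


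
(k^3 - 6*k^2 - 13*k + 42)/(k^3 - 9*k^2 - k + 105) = (k - 2)/(k - 5)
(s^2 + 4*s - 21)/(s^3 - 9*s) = (s + 7)/(s*(s + 3))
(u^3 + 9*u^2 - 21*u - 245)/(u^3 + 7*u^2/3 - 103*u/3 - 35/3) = 3*(u + 7)/(3*u + 1)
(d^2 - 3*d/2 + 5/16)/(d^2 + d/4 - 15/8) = (4*d - 1)/(2*(2*d + 3))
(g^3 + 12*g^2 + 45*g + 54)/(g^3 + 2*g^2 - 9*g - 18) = (g^2 + 9*g + 18)/(g^2 - g - 6)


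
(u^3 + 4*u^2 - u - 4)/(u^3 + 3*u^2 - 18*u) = (u^3 + 4*u^2 - u - 4)/(u*(u^2 + 3*u - 18))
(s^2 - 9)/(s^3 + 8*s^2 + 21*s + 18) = (s - 3)/(s^2 + 5*s + 6)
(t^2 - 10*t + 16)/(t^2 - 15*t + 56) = (t - 2)/(t - 7)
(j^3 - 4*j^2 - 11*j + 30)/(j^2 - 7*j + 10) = j + 3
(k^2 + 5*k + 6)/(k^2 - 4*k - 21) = (k + 2)/(k - 7)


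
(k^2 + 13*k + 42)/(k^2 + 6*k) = (k + 7)/k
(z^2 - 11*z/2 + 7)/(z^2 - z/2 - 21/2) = (z - 2)/(z + 3)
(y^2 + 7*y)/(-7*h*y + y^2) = (y + 7)/(-7*h + y)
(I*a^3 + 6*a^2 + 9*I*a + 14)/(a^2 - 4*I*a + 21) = (I*a^2 - a + 2*I)/(a + 3*I)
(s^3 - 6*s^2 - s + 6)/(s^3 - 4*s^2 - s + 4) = (s - 6)/(s - 4)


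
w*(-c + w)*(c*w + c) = -c^2*w^2 - c^2*w + c*w^3 + c*w^2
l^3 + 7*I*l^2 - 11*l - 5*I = (l + I)^2*(l + 5*I)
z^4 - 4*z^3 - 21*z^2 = z^2*(z - 7)*(z + 3)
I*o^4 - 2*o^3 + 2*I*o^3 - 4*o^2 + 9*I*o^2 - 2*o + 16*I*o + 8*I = (o + 1)*(o - 2*I)*(o + 4*I)*(I*o + I)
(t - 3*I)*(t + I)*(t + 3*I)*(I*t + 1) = I*t^4 + 10*I*t^2 + 9*I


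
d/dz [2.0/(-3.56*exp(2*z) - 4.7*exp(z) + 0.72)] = (14.24*exp(z) + 9.4)*exp(z)/(3.56*exp(2*z) + 4.7*exp(z) - 0.72)^2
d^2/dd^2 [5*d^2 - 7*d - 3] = 10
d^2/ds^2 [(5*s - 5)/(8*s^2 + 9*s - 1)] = 10*((s - 1)*(16*s + 9)^2 - (24*s + 1)*(8*s^2 + 9*s - 1))/(8*s^2 + 9*s - 1)^3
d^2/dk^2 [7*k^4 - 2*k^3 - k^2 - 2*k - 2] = 84*k^2 - 12*k - 2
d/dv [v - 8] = 1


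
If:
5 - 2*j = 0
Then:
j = 5/2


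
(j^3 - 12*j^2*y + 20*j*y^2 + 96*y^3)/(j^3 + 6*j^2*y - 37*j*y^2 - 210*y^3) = (j^2 - 6*j*y - 16*y^2)/(j^2 + 12*j*y + 35*y^2)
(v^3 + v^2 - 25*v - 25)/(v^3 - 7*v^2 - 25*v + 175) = (v + 1)/(v - 7)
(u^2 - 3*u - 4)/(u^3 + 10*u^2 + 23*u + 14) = (u - 4)/(u^2 + 9*u + 14)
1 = 1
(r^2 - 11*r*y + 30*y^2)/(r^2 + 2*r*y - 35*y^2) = (r - 6*y)/(r + 7*y)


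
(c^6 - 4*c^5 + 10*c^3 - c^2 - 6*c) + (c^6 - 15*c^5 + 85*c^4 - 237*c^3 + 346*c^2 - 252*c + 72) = 2*c^6 - 19*c^5 + 85*c^4 - 227*c^3 + 345*c^2 - 258*c + 72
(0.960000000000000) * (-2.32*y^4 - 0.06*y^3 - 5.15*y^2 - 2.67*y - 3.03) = -2.2272*y^4 - 0.0576*y^3 - 4.944*y^2 - 2.5632*y - 2.9088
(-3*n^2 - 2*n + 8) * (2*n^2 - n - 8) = -6*n^4 - n^3 + 42*n^2 + 8*n - 64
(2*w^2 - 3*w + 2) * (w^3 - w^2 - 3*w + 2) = 2*w^5 - 5*w^4 - w^3 + 11*w^2 - 12*w + 4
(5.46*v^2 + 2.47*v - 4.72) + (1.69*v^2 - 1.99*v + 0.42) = 7.15*v^2 + 0.48*v - 4.3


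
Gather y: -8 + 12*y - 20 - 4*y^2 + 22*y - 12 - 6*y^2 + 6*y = -10*y^2 + 40*y - 40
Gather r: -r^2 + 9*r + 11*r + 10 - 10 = -r^2 + 20*r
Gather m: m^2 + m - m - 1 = m^2 - 1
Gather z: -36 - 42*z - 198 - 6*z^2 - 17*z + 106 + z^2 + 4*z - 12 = -5*z^2 - 55*z - 140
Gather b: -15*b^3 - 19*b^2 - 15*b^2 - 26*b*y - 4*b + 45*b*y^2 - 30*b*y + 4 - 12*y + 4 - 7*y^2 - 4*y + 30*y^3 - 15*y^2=-15*b^3 - 34*b^2 + b*(45*y^2 - 56*y - 4) + 30*y^3 - 22*y^2 - 16*y + 8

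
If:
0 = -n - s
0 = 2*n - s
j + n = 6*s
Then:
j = 0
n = 0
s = 0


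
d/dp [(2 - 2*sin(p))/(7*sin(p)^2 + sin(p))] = 2*(7*cos(p) - 14/tan(p) - cos(p)/sin(p)^2)/(7*sin(p) + 1)^2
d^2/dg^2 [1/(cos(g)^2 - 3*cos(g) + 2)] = (-4*sin(g)^4 + 3*sin(g)^2 - 69*cos(g)/4 + 9*cos(3*g)/4 + 15)/((cos(g) - 2)^3*(cos(g) - 1)^3)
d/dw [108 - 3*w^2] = -6*w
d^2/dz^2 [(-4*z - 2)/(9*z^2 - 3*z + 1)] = 12*(-3*(2*z + 1)*(6*z - 1)^2 + (18*z + 1)*(9*z^2 - 3*z + 1))/(9*z^2 - 3*z + 1)^3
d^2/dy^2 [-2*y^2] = -4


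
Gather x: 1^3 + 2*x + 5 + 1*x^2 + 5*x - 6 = x^2 + 7*x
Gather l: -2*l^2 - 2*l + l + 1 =-2*l^2 - l + 1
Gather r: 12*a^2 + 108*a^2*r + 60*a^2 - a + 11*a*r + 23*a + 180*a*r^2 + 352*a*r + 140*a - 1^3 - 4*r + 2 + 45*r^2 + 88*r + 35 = 72*a^2 + 162*a + r^2*(180*a + 45) + r*(108*a^2 + 363*a + 84) + 36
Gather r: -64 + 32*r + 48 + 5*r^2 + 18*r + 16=5*r^2 + 50*r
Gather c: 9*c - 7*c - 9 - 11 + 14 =2*c - 6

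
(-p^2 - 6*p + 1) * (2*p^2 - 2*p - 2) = -2*p^4 - 10*p^3 + 16*p^2 + 10*p - 2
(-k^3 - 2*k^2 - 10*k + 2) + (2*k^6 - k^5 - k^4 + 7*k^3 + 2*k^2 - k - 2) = 2*k^6 - k^5 - k^4 + 6*k^3 - 11*k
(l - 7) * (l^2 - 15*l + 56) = l^3 - 22*l^2 + 161*l - 392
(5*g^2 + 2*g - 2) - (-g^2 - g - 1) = 6*g^2 + 3*g - 1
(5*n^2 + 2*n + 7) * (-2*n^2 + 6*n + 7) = -10*n^4 + 26*n^3 + 33*n^2 + 56*n + 49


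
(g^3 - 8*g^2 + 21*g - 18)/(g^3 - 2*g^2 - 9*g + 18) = (g - 3)/(g + 3)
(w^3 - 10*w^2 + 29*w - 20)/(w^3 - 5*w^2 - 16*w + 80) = (w - 1)/(w + 4)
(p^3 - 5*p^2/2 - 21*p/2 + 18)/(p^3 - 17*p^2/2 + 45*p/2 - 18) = (p + 3)/(p - 3)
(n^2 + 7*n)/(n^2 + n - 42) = n/(n - 6)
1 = 1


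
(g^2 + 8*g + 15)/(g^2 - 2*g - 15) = (g + 5)/(g - 5)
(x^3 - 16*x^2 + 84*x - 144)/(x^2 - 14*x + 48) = (x^2 - 10*x + 24)/(x - 8)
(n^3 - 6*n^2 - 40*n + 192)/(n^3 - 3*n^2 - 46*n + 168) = (n^2 - 2*n - 48)/(n^2 + n - 42)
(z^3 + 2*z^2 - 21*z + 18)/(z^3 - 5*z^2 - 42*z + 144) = (z - 1)/(z - 8)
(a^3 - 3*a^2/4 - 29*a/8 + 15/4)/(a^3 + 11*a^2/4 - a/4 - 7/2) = (8*a^2 - 22*a + 15)/(2*(4*a^2 + 3*a - 7))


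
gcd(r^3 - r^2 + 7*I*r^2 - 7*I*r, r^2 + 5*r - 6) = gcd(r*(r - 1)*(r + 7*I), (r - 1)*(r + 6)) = r - 1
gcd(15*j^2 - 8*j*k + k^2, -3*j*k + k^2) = 3*j - k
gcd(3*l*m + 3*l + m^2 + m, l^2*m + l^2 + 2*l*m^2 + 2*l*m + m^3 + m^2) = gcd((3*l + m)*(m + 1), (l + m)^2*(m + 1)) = m + 1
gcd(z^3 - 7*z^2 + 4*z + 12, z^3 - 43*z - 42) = z + 1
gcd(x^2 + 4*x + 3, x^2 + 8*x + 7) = x + 1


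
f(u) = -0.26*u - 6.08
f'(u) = -0.260000000000000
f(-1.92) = -5.58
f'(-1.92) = -0.26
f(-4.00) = -5.04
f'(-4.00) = -0.26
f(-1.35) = -5.73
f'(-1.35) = -0.26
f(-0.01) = -6.08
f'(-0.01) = -0.26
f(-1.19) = -5.77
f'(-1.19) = -0.26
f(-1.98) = -5.57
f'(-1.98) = -0.26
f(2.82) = -6.81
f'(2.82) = -0.26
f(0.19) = -6.13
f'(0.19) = -0.26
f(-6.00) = -4.52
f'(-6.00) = -0.26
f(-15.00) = -2.18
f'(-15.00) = -0.26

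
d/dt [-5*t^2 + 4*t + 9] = 4 - 10*t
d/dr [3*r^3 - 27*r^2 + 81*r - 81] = 9*r^2 - 54*r + 81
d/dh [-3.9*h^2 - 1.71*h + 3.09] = -7.8*h - 1.71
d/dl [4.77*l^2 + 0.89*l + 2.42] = 9.54*l + 0.89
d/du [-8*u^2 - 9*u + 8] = -16*u - 9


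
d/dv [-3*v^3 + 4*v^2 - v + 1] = -9*v^2 + 8*v - 1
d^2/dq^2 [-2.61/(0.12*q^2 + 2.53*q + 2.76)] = (0.075168*q^2 + 1.584792*q - 2.61*(0.24*q + 2.53)*(0.48*q + 5.06) + 1.728864)/(0.12*q^2 + 2.53*q + 2.76)^3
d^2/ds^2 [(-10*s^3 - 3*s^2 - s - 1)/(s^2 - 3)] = 2*(-31*s^3 - 30*s^2 - 279*s - 30)/(s^6 - 9*s^4 + 27*s^2 - 27)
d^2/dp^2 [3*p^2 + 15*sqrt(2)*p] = 6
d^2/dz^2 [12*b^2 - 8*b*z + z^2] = 2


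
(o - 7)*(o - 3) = o^2 - 10*o + 21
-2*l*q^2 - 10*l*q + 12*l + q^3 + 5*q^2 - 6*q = (-2*l + q)*(q - 1)*(q + 6)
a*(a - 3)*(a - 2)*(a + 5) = a^4 - 19*a^2 + 30*a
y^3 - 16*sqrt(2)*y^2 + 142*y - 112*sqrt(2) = (y - 8*sqrt(2))*(y - 7*sqrt(2))*(y - sqrt(2))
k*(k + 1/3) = k^2 + k/3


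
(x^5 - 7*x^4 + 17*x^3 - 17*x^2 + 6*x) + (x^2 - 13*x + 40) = x^5 - 7*x^4 + 17*x^3 - 16*x^2 - 7*x + 40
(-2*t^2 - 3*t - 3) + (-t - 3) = -2*t^2 - 4*t - 6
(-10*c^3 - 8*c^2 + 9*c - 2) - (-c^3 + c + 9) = -9*c^3 - 8*c^2 + 8*c - 11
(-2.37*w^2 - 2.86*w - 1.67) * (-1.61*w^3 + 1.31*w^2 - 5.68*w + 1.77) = 3.8157*w^5 + 1.4999*w^4 + 12.4037*w^3 + 9.8622*w^2 + 4.4234*w - 2.9559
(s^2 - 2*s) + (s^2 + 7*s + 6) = 2*s^2 + 5*s + 6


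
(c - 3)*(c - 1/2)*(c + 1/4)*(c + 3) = c^4 - c^3/4 - 73*c^2/8 + 9*c/4 + 9/8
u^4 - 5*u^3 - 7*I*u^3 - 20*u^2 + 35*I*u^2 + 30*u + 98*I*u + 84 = (u - 7)*(u + 2)*(u - 6*I)*(u - I)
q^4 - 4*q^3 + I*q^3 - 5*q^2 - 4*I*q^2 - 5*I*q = q*(q - 5)*(q + 1)*(q + I)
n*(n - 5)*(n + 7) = n^3 + 2*n^2 - 35*n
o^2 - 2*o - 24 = (o - 6)*(o + 4)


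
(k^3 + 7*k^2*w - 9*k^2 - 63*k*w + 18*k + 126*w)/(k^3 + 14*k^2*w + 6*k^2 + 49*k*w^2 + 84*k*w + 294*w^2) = (k^2 - 9*k + 18)/(k^2 + 7*k*w + 6*k + 42*w)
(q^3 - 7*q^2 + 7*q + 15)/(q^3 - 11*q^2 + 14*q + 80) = (q^2 - 2*q - 3)/(q^2 - 6*q - 16)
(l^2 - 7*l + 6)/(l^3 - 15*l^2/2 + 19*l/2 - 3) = 2/(2*l - 1)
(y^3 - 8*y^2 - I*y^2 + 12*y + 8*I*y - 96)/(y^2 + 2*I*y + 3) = (y^2 - 4*y*(2 + I) + 32*I)/(y - I)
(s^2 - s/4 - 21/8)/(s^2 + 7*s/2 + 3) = (s - 7/4)/(s + 2)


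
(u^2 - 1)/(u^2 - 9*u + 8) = (u + 1)/(u - 8)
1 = 1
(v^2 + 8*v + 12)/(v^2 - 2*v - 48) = (v + 2)/(v - 8)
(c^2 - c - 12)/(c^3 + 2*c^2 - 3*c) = (c - 4)/(c*(c - 1))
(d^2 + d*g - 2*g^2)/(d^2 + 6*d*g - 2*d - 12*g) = (d^2 + d*g - 2*g^2)/(d^2 + 6*d*g - 2*d - 12*g)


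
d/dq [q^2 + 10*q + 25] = 2*q + 10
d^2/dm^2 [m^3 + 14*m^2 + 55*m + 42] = 6*m + 28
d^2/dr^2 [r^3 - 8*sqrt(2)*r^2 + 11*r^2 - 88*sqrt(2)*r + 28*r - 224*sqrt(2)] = 6*r - 16*sqrt(2) + 22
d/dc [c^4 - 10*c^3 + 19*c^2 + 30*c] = 4*c^3 - 30*c^2 + 38*c + 30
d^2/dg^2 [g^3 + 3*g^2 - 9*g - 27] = 6*g + 6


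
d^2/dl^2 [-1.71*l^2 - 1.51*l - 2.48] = -3.42000000000000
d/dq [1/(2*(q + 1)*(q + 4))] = (-q - 5/2)/(q^4 + 10*q^3 + 33*q^2 + 40*q + 16)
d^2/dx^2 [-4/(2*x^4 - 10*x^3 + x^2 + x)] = 8*(x*(12*x^2 - 30*x + 1)*(2*x^3 - 10*x^2 + x + 1) - (8*x^3 - 30*x^2 + 2*x + 1)^2)/(x^3*(2*x^3 - 10*x^2 + x + 1)^3)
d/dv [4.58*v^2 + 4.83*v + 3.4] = 9.16*v + 4.83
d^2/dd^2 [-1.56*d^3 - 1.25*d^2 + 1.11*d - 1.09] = -9.36*d - 2.5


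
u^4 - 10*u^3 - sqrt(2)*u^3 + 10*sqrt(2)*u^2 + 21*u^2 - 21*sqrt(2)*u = u*(u - 7)*(u - 3)*(u - sqrt(2))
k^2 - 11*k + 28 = (k - 7)*(k - 4)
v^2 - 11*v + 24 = (v - 8)*(v - 3)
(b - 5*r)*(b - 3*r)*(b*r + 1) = b^3*r - 8*b^2*r^2 + b^2 + 15*b*r^3 - 8*b*r + 15*r^2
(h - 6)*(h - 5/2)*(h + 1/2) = h^3 - 8*h^2 + 43*h/4 + 15/2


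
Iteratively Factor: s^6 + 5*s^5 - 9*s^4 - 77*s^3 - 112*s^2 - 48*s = (s + 1)*(s^5 + 4*s^4 - 13*s^3 - 64*s^2 - 48*s) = s*(s + 1)*(s^4 + 4*s^3 - 13*s^2 - 64*s - 48) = s*(s + 1)*(s + 3)*(s^3 + s^2 - 16*s - 16) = s*(s + 1)*(s + 3)*(s + 4)*(s^2 - 3*s - 4) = s*(s - 4)*(s + 1)*(s + 3)*(s + 4)*(s + 1)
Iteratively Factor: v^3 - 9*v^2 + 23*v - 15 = (v - 3)*(v^2 - 6*v + 5) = (v - 5)*(v - 3)*(v - 1)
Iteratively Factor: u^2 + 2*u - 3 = (u + 3)*(u - 1)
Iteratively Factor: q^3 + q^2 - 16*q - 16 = (q + 1)*(q^2 - 16) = (q + 1)*(q + 4)*(q - 4)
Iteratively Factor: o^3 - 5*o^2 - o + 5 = (o - 5)*(o^2 - 1) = (o - 5)*(o - 1)*(o + 1)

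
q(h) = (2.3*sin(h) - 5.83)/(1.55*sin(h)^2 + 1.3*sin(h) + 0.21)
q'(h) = (-3.1*sin(h)*cos(h) - 1.3*cos(h))*(2.3*sin(h) - 5.83)/(1.55*sin(h)^2 + 1.3*sin(h) + 0.21)^2 + 2.3*cos(h)/(1.55*sin(h)^2 + 1.3*sin(h) + 0.21) = (-3.565*sin(h)^2 + 18.073*sin(h) + 8.062)*cos(h)/(2.4025*sin(h)^4 + 4.03*sin(h)^3 + 2.341*sin(h)^2 + 0.546*sin(h) + 0.0441)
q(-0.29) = 185.38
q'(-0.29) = 2036.18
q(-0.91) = -51.05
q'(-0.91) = -230.58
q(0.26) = -8.10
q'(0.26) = 28.83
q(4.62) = -17.95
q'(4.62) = 6.07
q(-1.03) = -33.24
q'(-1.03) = -93.95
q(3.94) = -100.99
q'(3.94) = 854.32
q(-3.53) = -5.36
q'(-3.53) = -15.58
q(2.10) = -1.55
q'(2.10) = -1.71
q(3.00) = -12.97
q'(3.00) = -57.96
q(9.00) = -4.84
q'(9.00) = -13.34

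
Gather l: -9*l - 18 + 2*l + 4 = -7*l - 14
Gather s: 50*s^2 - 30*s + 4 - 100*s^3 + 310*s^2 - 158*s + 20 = -100*s^3 + 360*s^2 - 188*s + 24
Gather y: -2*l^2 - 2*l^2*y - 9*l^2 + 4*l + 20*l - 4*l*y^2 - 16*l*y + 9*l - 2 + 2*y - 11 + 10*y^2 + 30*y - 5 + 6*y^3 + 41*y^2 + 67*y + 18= -11*l^2 + 33*l + 6*y^3 + y^2*(51 - 4*l) + y*(-2*l^2 - 16*l + 99)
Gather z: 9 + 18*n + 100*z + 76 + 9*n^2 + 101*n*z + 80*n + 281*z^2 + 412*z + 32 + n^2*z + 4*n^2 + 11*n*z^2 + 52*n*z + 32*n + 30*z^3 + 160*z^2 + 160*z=13*n^2 + 130*n + 30*z^3 + z^2*(11*n + 441) + z*(n^2 + 153*n + 672) + 117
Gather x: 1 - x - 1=-x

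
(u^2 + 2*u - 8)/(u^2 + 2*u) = (u^2 + 2*u - 8)/(u*(u + 2))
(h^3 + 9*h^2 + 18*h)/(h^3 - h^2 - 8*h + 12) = h*(h + 6)/(h^2 - 4*h + 4)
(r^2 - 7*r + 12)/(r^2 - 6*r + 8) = (r - 3)/(r - 2)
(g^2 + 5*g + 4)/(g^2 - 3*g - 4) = (g + 4)/(g - 4)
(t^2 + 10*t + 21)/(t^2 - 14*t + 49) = (t^2 + 10*t + 21)/(t^2 - 14*t + 49)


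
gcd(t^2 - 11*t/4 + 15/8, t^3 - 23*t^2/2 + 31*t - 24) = t - 3/2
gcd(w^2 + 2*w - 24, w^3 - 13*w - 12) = w - 4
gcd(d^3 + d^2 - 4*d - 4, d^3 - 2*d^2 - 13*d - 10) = d^2 + 3*d + 2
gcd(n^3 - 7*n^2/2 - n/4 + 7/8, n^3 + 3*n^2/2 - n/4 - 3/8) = n^2 - 1/4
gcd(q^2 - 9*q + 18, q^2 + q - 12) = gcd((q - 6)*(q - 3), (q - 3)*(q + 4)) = q - 3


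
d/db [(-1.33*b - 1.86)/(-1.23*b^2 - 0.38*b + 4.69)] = (1.6359*b^2 + 0.5054*b - (1.33*b + 1.86)*(2.46*b + 0.38) - 6.2377)/(1.23*b^2 + 0.38*b - 4.69)^2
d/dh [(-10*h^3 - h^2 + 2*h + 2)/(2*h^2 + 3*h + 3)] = h*(-20*h^3 - 60*h^2 - 97*h - 14)/(4*h^4 + 12*h^3 + 21*h^2 + 18*h + 9)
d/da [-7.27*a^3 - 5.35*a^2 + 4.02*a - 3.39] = -21.81*a^2 - 10.7*a + 4.02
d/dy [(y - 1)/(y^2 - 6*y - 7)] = (y^2 - 6*y - 2*(y - 3)*(y - 1) - 7)/(-y^2 + 6*y + 7)^2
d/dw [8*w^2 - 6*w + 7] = 16*w - 6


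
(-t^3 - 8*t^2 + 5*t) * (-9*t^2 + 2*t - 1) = 9*t^5 + 70*t^4 - 60*t^3 + 18*t^2 - 5*t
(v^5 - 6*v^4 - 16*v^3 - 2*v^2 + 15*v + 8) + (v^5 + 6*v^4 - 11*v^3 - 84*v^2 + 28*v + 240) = 2*v^5 - 27*v^3 - 86*v^2 + 43*v + 248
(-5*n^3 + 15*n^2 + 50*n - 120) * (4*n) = -20*n^4 + 60*n^3 + 200*n^2 - 480*n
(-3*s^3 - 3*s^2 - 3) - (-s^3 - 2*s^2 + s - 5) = -2*s^3 - s^2 - s + 2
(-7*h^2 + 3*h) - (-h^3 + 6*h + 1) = h^3 - 7*h^2 - 3*h - 1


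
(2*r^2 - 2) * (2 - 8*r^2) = -16*r^4 + 20*r^2 - 4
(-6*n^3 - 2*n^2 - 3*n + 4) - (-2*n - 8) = -6*n^3 - 2*n^2 - n + 12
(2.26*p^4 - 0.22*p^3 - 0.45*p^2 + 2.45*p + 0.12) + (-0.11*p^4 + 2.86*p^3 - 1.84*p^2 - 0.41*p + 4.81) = 2.15*p^4 + 2.64*p^3 - 2.29*p^2 + 2.04*p + 4.93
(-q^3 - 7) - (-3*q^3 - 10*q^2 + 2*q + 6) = 2*q^3 + 10*q^2 - 2*q - 13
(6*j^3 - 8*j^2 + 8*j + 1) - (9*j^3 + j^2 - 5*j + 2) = -3*j^3 - 9*j^2 + 13*j - 1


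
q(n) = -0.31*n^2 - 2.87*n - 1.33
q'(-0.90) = -2.31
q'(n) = -0.62*n - 2.87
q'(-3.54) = -0.68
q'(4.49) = -5.65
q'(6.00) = -6.59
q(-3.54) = 4.95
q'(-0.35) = -2.65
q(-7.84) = 2.12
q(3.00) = -12.73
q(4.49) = -20.47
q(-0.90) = 1.00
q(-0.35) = -0.36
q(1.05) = -4.69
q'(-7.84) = 1.99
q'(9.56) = -8.80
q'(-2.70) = -1.20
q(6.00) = -29.71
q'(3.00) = -4.73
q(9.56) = -57.10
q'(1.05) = -3.52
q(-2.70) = 4.16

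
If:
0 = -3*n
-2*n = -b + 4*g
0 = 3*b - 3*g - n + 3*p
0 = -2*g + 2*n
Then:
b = 0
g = 0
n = 0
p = 0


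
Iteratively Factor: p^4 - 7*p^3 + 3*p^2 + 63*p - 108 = (p - 4)*(p^3 - 3*p^2 - 9*p + 27) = (p - 4)*(p - 3)*(p^2 - 9) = (p - 4)*(p - 3)^2*(p + 3)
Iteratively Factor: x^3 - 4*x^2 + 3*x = (x - 3)*(x^2 - x) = (x - 3)*(x - 1)*(x)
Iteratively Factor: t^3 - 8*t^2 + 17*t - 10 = (t - 1)*(t^2 - 7*t + 10) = (t - 5)*(t - 1)*(t - 2)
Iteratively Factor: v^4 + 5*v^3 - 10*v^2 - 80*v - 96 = (v + 4)*(v^3 + v^2 - 14*v - 24) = (v + 3)*(v + 4)*(v^2 - 2*v - 8) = (v + 2)*(v + 3)*(v + 4)*(v - 4)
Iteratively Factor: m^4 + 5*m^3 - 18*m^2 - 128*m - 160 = (m + 4)*(m^3 + m^2 - 22*m - 40) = (m + 4)^2*(m^2 - 3*m - 10) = (m + 2)*(m + 4)^2*(m - 5)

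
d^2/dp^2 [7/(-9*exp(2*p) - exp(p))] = 7*((9*exp(p) + 1)*(36*exp(p) + 1) - 2*(18*exp(p) + 1)^2)*exp(-p)/(9*exp(p) + 1)^3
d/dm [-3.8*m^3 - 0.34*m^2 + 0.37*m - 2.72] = -11.4*m^2 - 0.68*m + 0.37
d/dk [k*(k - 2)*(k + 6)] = 3*k^2 + 8*k - 12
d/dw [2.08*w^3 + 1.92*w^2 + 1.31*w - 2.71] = 6.24*w^2 + 3.84*w + 1.31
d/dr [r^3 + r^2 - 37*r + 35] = 3*r^2 + 2*r - 37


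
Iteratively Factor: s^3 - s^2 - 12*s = (s + 3)*(s^2 - 4*s) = (s - 4)*(s + 3)*(s)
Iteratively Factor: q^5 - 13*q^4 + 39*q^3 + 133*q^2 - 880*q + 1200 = (q - 5)*(q^4 - 8*q^3 - q^2 + 128*q - 240) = (q - 5)*(q - 3)*(q^3 - 5*q^2 - 16*q + 80) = (q - 5)*(q - 4)*(q - 3)*(q^2 - q - 20) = (q - 5)*(q - 4)*(q - 3)*(q + 4)*(q - 5)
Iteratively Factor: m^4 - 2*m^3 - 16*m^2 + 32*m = (m - 4)*(m^3 + 2*m^2 - 8*m) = (m - 4)*(m + 4)*(m^2 - 2*m) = m*(m - 4)*(m + 4)*(m - 2)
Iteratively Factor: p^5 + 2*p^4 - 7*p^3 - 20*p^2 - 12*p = (p + 2)*(p^4 - 7*p^2 - 6*p) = p*(p + 2)*(p^3 - 7*p - 6) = p*(p - 3)*(p + 2)*(p^2 + 3*p + 2) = p*(p - 3)*(p + 1)*(p + 2)*(p + 2)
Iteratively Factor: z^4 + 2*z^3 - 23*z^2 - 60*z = (z - 5)*(z^3 + 7*z^2 + 12*z) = (z - 5)*(z + 4)*(z^2 + 3*z) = z*(z - 5)*(z + 4)*(z + 3)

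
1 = 1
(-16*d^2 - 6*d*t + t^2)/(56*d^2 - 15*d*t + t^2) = (2*d + t)/(-7*d + t)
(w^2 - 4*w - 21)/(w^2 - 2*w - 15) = (w - 7)/(w - 5)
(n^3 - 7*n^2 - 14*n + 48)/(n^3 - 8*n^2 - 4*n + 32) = (n + 3)/(n + 2)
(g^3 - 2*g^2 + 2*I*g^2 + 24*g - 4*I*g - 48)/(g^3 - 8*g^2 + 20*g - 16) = (g^2 + 2*I*g + 24)/(g^2 - 6*g + 8)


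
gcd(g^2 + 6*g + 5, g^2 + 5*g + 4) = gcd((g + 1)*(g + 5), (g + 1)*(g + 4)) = g + 1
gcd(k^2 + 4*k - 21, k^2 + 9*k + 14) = k + 7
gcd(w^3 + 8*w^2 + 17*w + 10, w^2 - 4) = w + 2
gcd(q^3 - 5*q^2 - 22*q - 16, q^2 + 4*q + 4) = q + 2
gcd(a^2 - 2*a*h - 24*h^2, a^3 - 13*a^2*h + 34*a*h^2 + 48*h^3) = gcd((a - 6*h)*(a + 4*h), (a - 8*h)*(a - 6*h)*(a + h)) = a - 6*h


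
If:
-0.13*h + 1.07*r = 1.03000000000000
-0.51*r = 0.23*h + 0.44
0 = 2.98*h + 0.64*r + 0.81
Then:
No Solution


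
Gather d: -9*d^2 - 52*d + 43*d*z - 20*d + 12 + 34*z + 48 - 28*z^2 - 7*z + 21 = -9*d^2 + d*(43*z - 72) - 28*z^2 + 27*z + 81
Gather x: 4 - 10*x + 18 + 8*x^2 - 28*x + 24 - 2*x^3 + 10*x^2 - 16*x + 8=-2*x^3 + 18*x^2 - 54*x + 54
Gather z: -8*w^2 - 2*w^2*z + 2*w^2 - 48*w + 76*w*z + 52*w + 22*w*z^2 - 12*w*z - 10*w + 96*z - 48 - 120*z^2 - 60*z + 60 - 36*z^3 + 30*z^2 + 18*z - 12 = -6*w^2 - 6*w - 36*z^3 + z^2*(22*w - 90) + z*(-2*w^2 + 64*w + 54)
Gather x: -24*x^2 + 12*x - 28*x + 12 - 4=-24*x^2 - 16*x + 8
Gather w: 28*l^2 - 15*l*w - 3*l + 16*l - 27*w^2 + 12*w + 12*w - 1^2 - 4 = 28*l^2 + 13*l - 27*w^2 + w*(24 - 15*l) - 5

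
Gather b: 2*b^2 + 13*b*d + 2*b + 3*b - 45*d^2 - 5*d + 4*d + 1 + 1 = 2*b^2 + b*(13*d + 5) - 45*d^2 - d + 2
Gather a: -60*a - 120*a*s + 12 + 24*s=a*(-120*s - 60) + 24*s + 12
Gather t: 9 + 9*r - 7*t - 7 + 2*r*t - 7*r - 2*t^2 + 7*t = 2*r*t + 2*r - 2*t^2 + 2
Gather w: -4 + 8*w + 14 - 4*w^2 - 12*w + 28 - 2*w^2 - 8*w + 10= -6*w^2 - 12*w + 48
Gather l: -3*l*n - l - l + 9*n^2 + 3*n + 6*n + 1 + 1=l*(-3*n - 2) + 9*n^2 + 9*n + 2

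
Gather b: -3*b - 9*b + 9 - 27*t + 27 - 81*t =-12*b - 108*t + 36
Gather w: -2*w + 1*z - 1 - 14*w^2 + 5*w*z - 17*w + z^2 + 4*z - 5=-14*w^2 + w*(5*z - 19) + z^2 + 5*z - 6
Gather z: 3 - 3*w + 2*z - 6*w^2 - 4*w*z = -6*w^2 - 3*w + z*(2 - 4*w) + 3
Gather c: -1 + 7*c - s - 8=7*c - s - 9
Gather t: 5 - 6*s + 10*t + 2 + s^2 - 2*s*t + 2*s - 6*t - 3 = s^2 - 4*s + t*(4 - 2*s) + 4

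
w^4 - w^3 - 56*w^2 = w^2*(w - 8)*(w + 7)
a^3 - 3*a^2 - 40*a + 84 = (a - 7)*(a - 2)*(a + 6)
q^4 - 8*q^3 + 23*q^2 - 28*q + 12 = (q - 3)*(q - 2)^2*(q - 1)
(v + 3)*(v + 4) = v^2 + 7*v + 12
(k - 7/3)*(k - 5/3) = k^2 - 4*k + 35/9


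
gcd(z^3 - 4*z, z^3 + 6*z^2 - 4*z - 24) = z^2 - 4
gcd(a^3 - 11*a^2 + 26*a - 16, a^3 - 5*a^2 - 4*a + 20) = a - 2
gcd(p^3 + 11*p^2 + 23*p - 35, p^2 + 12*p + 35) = p^2 + 12*p + 35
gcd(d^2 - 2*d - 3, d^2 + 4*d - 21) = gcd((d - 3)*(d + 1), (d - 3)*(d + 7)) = d - 3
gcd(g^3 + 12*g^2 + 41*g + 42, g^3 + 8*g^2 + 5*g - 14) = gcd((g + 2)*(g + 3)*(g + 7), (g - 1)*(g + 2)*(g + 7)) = g^2 + 9*g + 14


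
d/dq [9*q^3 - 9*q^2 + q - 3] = 27*q^2 - 18*q + 1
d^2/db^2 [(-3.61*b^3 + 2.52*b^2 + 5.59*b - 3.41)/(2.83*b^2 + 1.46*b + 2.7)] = (-7.105427357601e-15*b^4 + 108.493098*b^3 - 364.777734*b^2 - 498.717168*b + 30.244148)/(22.665187*b^6 + 35.078982*b^5 + 82.969374*b^4 + 70.047296*b^3 + 79.15806*b^2 + 31.9302*b + 19.683)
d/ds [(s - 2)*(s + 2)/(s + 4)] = (s^2 + 8*s + 4)/(s^2 + 8*s + 16)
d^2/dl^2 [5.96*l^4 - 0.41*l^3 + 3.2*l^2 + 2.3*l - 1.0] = 71.52*l^2 - 2.46*l + 6.4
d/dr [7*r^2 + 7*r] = 14*r + 7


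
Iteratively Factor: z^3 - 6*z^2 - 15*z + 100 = (z - 5)*(z^2 - z - 20) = (z - 5)*(z + 4)*(z - 5)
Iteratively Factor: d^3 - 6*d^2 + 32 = (d - 4)*(d^2 - 2*d - 8) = (d - 4)^2*(d + 2)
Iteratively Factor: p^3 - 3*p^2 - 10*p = (p + 2)*(p^2 - 5*p) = p*(p + 2)*(p - 5)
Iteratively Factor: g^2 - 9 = (g - 3)*(g + 3)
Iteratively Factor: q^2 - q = (q - 1)*(q)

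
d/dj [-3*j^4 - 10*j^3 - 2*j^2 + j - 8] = -12*j^3 - 30*j^2 - 4*j + 1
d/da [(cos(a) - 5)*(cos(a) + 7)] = -2*(cos(a) + 1)*sin(a)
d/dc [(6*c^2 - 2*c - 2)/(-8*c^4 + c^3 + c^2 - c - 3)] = 2*((1 - 6*c)*(8*c^4 - c^3 - c^2 + c + 3) - (-3*c^2 + c + 1)*(32*c^3 - 3*c^2 - 2*c + 1))/(8*c^4 - c^3 - c^2 + c + 3)^2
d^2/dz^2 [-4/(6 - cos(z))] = 4*(sin(z)^2 - 6*cos(z) + 1)/(cos(z) - 6)^3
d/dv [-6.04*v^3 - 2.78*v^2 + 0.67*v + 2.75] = -18.12*v^2 - 5.56*v + 0.67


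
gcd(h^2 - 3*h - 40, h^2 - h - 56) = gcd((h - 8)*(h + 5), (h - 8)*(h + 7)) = h - 8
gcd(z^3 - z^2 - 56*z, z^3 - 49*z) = z^2 + 7*z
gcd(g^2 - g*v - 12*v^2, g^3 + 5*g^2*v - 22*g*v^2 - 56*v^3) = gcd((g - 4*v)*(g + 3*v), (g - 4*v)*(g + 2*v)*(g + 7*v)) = -g + 4*v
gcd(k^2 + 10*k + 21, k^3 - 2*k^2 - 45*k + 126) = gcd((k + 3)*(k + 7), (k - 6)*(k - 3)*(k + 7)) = k + 7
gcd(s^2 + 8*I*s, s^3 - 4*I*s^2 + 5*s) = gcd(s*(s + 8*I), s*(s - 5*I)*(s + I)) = s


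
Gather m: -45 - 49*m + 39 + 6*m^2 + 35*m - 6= 6*m^2 - 14*m - 12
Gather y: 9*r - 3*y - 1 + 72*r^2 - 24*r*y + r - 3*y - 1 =72*r^2 + 10*r + y*(-24*r - 6) - 2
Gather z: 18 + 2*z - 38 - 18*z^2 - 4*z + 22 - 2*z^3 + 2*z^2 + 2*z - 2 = -2*z^3 - 16*z^2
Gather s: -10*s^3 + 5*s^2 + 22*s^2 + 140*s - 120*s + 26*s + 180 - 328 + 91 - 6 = -10*s^3 + 27*s^2 + 46*s - 63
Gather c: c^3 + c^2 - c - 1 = c^3 + c^2 - c - 1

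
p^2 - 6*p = p*(p - 6)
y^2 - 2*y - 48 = (y - 8)*(y + 6)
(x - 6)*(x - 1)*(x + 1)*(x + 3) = x^4 - 3*x^3 - 19*x^2 + 3*x + 18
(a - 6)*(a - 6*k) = a^2 - 6*a*k - 6*a + 36*k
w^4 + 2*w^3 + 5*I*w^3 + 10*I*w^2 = w^2*(w + 2)*(w + 5*I)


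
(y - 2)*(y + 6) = y^2 + 4*y - 12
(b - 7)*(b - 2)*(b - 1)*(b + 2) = b^4 - 8*b^3 + 3*b^2 + 32*b - 28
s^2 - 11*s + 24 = (s - 8)*(s - 3)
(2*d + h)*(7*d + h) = 14*d^2 + 9*d*h + h^2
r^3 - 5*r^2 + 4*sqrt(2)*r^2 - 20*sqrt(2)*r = r*(r - 5)*(r + 4*sqrt(2))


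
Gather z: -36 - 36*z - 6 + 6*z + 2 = -30*z - 40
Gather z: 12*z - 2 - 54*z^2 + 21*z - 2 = -54*z^2 + 33*z - 4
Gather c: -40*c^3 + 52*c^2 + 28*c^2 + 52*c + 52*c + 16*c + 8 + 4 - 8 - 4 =-40*c^3 + 80*c^2 + 120*c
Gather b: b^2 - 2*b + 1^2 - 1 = b^2 - 2*b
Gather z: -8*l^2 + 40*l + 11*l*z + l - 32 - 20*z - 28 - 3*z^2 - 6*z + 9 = -8*l^2 + 41*l - 3*z^2 + z*(11*l - 26) - 51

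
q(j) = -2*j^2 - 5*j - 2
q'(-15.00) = 55.00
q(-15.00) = -377.00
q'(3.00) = -17.00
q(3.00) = -35.00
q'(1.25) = -10.00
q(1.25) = -11.38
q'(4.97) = -24.88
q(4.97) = -76.25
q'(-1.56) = 1.24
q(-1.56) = 0.93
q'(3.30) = -18.20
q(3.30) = -40.28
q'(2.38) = -14.52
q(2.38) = -25.23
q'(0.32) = -6.28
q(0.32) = -3.80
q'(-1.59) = 1.36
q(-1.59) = 0.89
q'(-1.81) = 2.24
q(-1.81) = 0.50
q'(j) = -4*j - 5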